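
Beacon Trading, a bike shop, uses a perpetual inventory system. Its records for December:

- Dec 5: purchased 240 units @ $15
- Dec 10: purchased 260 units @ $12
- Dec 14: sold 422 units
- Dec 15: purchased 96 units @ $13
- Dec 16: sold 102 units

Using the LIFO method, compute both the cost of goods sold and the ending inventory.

COGS = $6,888; ending inventory = $1,080

Dec 14, 422 sold [LIFO — newest first]: 260 @ $12 + 162 @ $15 = $5,550
Dec 16, 102 sold [LIFO — newest first]: 96 @ $13 + 6 @ $15 = $1,338
Total COGS = $5,550 + $1,338 = $6,888
Ending inventory: 72 @ $15 = $1,080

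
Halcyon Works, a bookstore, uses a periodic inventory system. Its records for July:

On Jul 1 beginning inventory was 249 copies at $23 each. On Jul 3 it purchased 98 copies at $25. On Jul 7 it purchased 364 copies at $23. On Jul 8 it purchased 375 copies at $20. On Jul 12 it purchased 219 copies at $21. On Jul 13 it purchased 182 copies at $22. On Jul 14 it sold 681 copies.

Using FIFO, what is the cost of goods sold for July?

Jul 14, 681 sold [FIFO — oldest first]: 249 @ $23 + 98 @ $25 + 334 @ $23 = $15,859
Ending inventory: 30 @ $23 + 375 @ $20 + 219 @ $21 + 182 @ $22 = $16,793

COGS = $15,859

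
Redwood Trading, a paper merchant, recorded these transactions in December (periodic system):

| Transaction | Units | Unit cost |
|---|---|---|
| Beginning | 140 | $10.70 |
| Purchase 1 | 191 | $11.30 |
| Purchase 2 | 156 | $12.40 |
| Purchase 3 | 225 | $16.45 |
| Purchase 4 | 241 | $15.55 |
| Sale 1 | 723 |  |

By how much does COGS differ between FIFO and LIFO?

FIFO COGS: 140 @ $10.70 + 191 @ $11.30 + 156 @ $12.40 + 225 @ $16.45 + 11 @ $15.55 = $9,463.00
LIFO COGS: 241 @ $15.55 + 225 @ $16.45 + 156 @ $12.40 + 101 @ $11.30 = $10,524.50
Difference = |$9,463.00 − $10,524.50| = $1,061.50

$1,061.50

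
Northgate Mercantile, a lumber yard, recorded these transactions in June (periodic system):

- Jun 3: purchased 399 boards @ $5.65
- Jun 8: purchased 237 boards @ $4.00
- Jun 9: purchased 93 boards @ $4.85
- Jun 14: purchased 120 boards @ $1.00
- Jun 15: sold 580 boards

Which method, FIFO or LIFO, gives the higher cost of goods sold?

FIFO

FIFO COGS: 399 @ $5.65 + 181 @ $4.00 = $2,978.35
LIFO COGS: 120 @ $1.00 + 93 @ $4.85 + 237 @ $4.00 + 130 @ $5.65 = $2,253.55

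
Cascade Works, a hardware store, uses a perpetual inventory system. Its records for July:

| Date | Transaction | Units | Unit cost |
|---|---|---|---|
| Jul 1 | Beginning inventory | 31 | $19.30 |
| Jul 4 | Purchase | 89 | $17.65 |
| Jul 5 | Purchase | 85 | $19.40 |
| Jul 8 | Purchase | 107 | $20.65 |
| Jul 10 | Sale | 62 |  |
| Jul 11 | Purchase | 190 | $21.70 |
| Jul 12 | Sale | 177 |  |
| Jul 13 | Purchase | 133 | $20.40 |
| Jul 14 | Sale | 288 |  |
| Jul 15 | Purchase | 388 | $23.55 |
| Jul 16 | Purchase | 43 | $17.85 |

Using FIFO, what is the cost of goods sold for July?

Jul 10, 62 sold [FIFO — oldest first]: 31 @ $19.30 + 31 @ $17.65 = $1,145.45
Jul 12, 177 sold [FIFO — oldest first]: 58 @ $17.65 + 85 @ $19.40 + 34 @ $20.65 = $3,374.80
Jul 14, 288 sold [FIFO — oldest first]: 73 @ $20.65 + 190 @ $21.70 + 25 @ $20.40 = $6,140.45
Total COGS = $1,145.45 + $3,374.80 + $6,140.45 = $10,660.70
Ending inventory: 108 @ $20.40 + 388 @ $23.55 + 43 @ $17.85 = $12,108.15

COGS = $10,660.70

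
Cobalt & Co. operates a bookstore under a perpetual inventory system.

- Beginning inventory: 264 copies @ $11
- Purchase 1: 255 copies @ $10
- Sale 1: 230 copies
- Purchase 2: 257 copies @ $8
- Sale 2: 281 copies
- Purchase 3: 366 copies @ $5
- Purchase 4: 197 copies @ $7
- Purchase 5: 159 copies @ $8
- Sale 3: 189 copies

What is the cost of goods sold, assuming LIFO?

Sale 1 (230) [LIFO — newest first]: 230 @ $10 = $2,300
Sale 2 (281) [LIFO — newest first]: 257 @ $8 + 24 @ $10 = $2,296
Sale 3 (189) [LIFO — newest first]: 159 @ $8 + 30 @ $7 = $1,482
Total COGS = $2,300 + $2,296 + $1,482 = $6,078
Ending inventory: 264 @ $11 + 1 @ $10 + 366 @ $5 + 167 @ $7 = $5,913

COGS = $6,078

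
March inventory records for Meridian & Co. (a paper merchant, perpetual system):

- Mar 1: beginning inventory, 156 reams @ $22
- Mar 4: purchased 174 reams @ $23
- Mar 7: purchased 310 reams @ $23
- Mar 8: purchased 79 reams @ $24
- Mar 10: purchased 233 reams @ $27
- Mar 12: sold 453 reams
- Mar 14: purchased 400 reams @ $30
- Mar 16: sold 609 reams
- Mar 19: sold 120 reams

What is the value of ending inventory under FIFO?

Ending inventory = $5,100

Mar 12, 453 sold [FIFO — oldest first]: 156 @ $22 + 174 @ $23 + 123 @ $23 = $10,263
Mar 16, 609 sold [FIFO — oldest first]: 187 @ $23 + 79 @ $24 + 233 @ $27 + 110 @ $30 = $15,788
Mar 19, 120 sold [FIFO — oldest first]: 120 @ $30 = $3,600
Total COGS = $10,263 + $15,788 + $3,600 = $29,651
Ending inventory: 170 @ $30 = $5,100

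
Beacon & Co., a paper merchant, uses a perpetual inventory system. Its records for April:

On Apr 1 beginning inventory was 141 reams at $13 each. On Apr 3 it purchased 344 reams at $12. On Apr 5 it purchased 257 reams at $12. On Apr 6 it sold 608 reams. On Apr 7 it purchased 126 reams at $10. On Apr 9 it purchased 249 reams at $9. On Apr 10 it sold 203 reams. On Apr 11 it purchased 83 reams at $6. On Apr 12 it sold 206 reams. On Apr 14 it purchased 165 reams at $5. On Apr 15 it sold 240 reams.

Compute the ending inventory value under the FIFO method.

Apr 6, 608 sold [FIFO — oldest first]: 141 @ $13 + 344 @ $12 + 123 @ $12 = $7,437
Apr 10, 203 sold [FIFO — oldest first]: 134 @ $12 + 69 @ $10 = $2,298
Apr 12, 206 sold [FIFO — oldest first]: 57 @ $10 + 149 @ $9 = $1,911
Apr 15, 240 sold [FIFO — oldest first]: 100 @ $9 + 83 @ $6 + 57 @ $5 = $1,683
Total COGS = $7,437 + $2,298 + $1,911 + $1,683 = $13,329
Ending inventory: 108 @ $5 = $540

Ending inventory = $540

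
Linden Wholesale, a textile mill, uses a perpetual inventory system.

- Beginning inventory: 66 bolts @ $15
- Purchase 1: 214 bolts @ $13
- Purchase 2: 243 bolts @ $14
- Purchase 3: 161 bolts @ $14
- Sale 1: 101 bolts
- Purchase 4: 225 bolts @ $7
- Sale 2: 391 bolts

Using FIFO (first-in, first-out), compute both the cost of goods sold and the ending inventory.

COGS = $6,740; ending inventory = $4,263

Sale 1 (101) [FIFO — oldest first]: 66 @ $15 + 35 @ $13 = $1,445
Sale 2 (391) [FIFO — oldest first]: 179 @ $13 + 212 @ $14 = $5,295
Total COGS = $1,445 + $5,295 = $6,740
Ending inventory: 31 @ $14 + 161 @ $14 + 225 @ $7 = $4,263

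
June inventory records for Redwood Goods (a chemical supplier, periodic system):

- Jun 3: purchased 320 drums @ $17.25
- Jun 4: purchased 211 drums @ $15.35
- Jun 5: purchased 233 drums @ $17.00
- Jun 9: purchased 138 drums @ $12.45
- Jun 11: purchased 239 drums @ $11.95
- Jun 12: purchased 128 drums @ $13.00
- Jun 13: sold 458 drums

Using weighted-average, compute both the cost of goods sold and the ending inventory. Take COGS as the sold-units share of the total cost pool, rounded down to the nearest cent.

COGS = $6,842.20; ending inventory = $12,115.80

Jun 13, sell 458: 458/1269 × $18,958.00 → $6,842.20
Ending inventory (cost pool remaining) = $12,115.80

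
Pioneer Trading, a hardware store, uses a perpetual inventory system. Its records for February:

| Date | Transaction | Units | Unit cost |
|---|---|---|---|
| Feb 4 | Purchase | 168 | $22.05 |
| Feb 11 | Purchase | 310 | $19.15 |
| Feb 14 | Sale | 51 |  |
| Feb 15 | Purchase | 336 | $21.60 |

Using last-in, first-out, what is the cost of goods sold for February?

COGS = $976.65

Feb 14, 51 sold [LIFO — newest first]: 51 @ $19.15 = $976.65
Ending inventory: 168 @ $22.05 + 259 @ $19.15 + 336 @ $21.60 = $15,921.85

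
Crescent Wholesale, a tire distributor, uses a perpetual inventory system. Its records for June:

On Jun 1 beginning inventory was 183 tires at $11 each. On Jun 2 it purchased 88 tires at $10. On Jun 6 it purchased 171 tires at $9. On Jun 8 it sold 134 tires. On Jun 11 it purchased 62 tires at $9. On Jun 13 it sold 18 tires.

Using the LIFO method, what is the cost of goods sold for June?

Jun 8, 134 sold [LIFO — newest first]: 134 @ $9 = $1,206
Jun 13, 18 sold [LIFO — newest first]: 18 @ $9 = $162
Total COGS = $1,206 + $162 = $1,368
Ending inventory: 183 @ $11 + 88 @ $10 + 37 @ $9 + 44 @ $9 = $3,622

COGS = $1,368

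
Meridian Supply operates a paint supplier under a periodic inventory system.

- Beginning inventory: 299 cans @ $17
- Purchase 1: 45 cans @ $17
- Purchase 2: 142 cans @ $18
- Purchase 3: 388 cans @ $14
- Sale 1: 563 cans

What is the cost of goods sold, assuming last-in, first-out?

Sale 1 (563) [LIFO — newest first]: 388 @ $14 + 142 @ $18 + 33 @ $17 = $8,549
Ending inventory: 299 @ $17 + 12 @ $17 = $5,287
Check: goods available $13,836 = COGS $8,549 + ending $5,287

COGS = $8,549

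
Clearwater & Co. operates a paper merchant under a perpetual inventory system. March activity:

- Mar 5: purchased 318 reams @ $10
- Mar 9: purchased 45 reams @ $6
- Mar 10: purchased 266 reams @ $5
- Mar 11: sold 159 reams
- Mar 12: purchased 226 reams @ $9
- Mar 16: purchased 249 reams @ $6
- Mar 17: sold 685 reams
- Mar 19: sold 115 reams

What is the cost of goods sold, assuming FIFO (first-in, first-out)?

COGS = $7,438

Mar 11, 159 sold [FIFO — oldest first]: 159 @ $10 = $1,590
Mar 17, 685 sold [FIFO — oldest first]: 159 @ $10 + 45 @ $6 + 266 @ $5 + 215 @ $9 = $5,125
Mar 19, 115 sold [FIFO — oldest first]: 11 @ $9 + 104 @ $6 = $723
Total COGS = $1,590 + $5,125 + $723 = $7,438
Ending inventory: 145 @ $6 = $870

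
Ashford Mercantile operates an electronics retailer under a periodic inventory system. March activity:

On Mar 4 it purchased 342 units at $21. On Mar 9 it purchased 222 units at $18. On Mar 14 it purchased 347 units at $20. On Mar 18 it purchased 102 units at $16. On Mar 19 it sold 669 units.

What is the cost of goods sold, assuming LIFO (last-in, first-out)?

COGS = $12,532

Mar 19, 669 sold [LIFO — newest first]: 102 @ $16 + 347 @ $20 + 220 @ $18 = $12,532
Ending inventory: 342 @ $21 + 2 @ $18 = $7,218
Check: goods available $19,750 = COGS $12,532 + ending $7,218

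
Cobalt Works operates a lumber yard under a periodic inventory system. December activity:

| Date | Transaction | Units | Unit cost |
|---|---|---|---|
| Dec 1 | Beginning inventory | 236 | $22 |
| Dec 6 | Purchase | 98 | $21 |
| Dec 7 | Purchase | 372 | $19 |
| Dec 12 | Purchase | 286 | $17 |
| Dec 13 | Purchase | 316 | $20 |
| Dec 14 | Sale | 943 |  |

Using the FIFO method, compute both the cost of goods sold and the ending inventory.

COGS = $18,347; ending inventory = $7,153

Dec 14, 943 sold [FIFO — oldest first]: 236 @ $22 + 98 @ $21 + 372 @ $19 + 237 @ $17 = $18,347
Ending inventory: 49 @ $17 + 316 @ $20 = $7,153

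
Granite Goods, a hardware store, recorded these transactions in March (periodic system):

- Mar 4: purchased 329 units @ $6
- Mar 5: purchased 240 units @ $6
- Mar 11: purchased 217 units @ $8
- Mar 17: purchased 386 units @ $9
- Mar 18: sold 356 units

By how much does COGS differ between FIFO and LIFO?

FIFO COGS: 329 @ $6 + 27 @ $6 = $2,136
LIFO COGS: 356 @ $9 = $3,204
Difference = |$2,136 − $3,204| = $1,068

$1,068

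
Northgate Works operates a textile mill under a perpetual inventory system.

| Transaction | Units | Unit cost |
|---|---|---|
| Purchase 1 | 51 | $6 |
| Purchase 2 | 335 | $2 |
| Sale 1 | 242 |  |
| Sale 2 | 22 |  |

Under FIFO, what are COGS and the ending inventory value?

COGS = $732; ending inventory = $244

Sale 1 (242) [FIFO — oldest first]: 51 @ $6 + 191 @ $2 = $688
Sale 2 (22) [FIFO — oldest first]: 22 @ $2 = $44
Total COGS = $688 + $44 = $732
Ending inventory: 122 @ $2 = $244
Check: goods available $976 = COGS $732 + ending $244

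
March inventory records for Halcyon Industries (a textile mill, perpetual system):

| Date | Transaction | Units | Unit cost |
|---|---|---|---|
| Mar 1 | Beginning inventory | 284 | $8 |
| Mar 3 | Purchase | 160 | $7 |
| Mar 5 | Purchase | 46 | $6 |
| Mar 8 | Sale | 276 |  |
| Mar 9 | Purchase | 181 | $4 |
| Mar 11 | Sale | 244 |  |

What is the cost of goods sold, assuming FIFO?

COGS = $3,788

Mar 8, 276 sold [FIFO — oldest first]: 276 @ $8 = $2,208
Mar 11, 244 sold [FIFO — oldest first]: 8 @ $8 + 160 @ $7 + 46 @ $6 + 30 @ $4 = $1,580
Total COGS = $2,208 + $1,580 = $3,788
Ending inventory: 151 @ $4 = $604
Check: goods available $4,392 = COGS $3,788 + ending $604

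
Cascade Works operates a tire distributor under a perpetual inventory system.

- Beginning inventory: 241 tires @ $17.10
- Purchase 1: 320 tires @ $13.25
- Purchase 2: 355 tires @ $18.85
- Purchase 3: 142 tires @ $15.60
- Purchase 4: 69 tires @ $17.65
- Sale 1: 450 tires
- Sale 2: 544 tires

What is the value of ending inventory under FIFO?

Ending inventory = $2,216.25

Sale 1 (450) [FIFO — oldest first]: 241 @ $17.10 + 209 @ $13.25 = $6,890.35
Sale 2 (544) [FIFO — oldest first]: 111 @ $13.25 + 355 @ $18.85 + 78 @ $15.60 = $9,379.30
Total COGS = $6,890.35 + $9,379.30 = $16,269.65
Ending inventory: 64 @ $15.60 + 69 @ $17.65 = $2,216.25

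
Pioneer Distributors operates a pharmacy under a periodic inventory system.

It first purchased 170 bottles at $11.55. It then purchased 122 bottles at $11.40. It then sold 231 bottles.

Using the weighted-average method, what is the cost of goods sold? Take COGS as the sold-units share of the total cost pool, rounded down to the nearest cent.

Sale 1, sell 231: 231/292 × $3,354.30 → $2,653.57
Ending inventory (cost pool remaining) = $700.73

COGS = $2,653.57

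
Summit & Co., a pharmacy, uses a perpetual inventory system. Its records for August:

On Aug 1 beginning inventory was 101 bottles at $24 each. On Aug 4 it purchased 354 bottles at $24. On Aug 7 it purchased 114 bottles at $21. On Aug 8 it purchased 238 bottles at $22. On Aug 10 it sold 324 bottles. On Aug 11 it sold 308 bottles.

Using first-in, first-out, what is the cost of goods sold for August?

COGS = $14,700

Aug 10, 324 sold [FIFO — oldest first]: 101 @ $24 + 223 @ $24 = $7,776
Aug 11, 308 sold [FIFO — oldest first]: 131 @ $24 + 114 @ $21 + 63 @ $22 = $6,924
Total COGS = $7,776 + $6,924 = $14,700
Ending inventory: 175 @ $22 = $3,850
Check: goods available $18,550 = COGS $14,700 + ending $3,850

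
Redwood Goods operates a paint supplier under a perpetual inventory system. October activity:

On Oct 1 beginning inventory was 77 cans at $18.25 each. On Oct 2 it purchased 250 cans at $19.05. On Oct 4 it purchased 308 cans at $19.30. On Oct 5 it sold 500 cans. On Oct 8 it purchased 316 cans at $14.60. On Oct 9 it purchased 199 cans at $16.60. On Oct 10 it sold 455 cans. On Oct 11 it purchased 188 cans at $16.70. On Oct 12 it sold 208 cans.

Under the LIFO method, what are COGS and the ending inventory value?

COGS = $20,074.60; ending inventory = $3,094.15

Oct 5, 500 sold [LIFO — newest first]: 308 @ $19.30 + 192 @ $19.05 = $9,602.00
Oct 10, 455 sold [LIFO — newest first]: 199 @ $16.60 + 256 @ $14.60 = $7,041.00
Oct 12, 208 sold [LIFO — newest first]: 188 @ $16.70 + 20 @ $14.60 = $3,431.60
Total COGS = $9,602.00 + $7,041.00 + $3,431.60 = $20,074.60
Ending inventory: 77 @ $18.25 + 58 @ $19.05 + 40 @ $14.60 = $3,094.15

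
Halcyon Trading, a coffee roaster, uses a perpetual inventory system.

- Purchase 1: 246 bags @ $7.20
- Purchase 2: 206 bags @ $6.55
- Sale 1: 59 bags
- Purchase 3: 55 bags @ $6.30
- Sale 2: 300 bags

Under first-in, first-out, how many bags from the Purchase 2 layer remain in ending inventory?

93

Sale 1 (59) [FIFO — oldest first]: 59 @ $7.20 = $424.80
Sale 2 (300) [FIFO — oldest first]: 187 @ $7.20 + 113 @ $6.55 = $2,086.55
Total COGS = $424.80 + $2,086.55 = $2,511.35
Ending inventory: 93 @ $6.55 + 55 @ $6.30 = $955.65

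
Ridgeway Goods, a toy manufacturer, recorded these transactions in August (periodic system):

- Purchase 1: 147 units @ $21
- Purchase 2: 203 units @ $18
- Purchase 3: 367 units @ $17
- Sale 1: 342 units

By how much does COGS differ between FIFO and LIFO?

FIFO COGS: 147 @ $21 + 195 @ $18 = $6,597
LIFO COGS: 342 @ $17 = $5,814
Difference = |$6,597 − $5,814| = $783

$783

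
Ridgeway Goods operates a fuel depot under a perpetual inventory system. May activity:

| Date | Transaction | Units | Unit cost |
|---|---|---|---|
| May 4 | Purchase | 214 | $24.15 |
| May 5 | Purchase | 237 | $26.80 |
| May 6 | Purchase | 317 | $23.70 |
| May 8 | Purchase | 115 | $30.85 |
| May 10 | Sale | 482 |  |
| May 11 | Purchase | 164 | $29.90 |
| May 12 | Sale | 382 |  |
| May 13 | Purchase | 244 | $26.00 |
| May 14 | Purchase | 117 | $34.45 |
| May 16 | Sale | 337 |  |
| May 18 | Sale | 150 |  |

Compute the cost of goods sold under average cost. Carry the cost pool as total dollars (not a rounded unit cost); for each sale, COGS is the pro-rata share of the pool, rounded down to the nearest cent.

COGS = $36,257.12

After May 4: 214 on hand, pool $5,168.10 (≈ $24.1500 each)
After May 5: 451 on hand, pool $11,519.70 (≈ $25.5426 each)
After May 6: 768 on hand, pool $19,032.60 (≈ $24.7820 each)
After May 8: 883 on hand, pool $22,580.35 (≈ $25.5723 each)
May 10, sell 482: 482/883 × $22,580.35 → $12,325.85
After May 11: 565 on hand, pool $15,158.10 (≈ $26.8285 each)
May 12, sell 382: 382/565 × $15,158.10 → $10,248.48
After May 13: 427 on hand, pool $11,253.62 (≈ $26.3551 each)
After May 14: 544 on hand, pool $15,284.27 (≈ $28.0961 each)
May 16, sell 337: 337/544 × $15,284.27 → $9,468.38
May 18, sell 150: 150/207 × $5,815.89 → $4,214.41
Total COGS = $12,325.85 + $10,248.48 + $9,468.38 + $4,214.41 = $36,257.12
Ending inventory (cost pool remaining) = $1,601.48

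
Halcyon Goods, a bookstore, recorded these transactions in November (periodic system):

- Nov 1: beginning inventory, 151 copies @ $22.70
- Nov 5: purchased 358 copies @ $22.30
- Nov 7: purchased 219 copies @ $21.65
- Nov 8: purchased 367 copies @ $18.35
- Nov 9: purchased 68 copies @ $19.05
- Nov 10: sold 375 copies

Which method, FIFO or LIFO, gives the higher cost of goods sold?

FIFO COGS: 151 @ $22.70 + 224 @ $22.30 = $8,422.90
LIFO COGS: 68 @ $19.05 + 307 @ $18.35 = $6,928.85

FIFO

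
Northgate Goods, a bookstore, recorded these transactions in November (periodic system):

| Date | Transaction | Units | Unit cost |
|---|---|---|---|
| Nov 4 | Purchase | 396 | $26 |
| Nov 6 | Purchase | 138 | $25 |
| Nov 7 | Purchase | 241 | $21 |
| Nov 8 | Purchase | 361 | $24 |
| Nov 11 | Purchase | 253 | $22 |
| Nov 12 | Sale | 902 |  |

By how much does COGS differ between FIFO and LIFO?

$1,389

FIFO COGS: 396 @ $26 + 138 @ $25 + 241 @ $21 + 127 @ $24 = $21,855
LIFO COGS: 253 @ $22 + 361 @ $24 + 241 @ $21 + 47 @ $25 = $20,466
Difference = |$21,855 − $20,466| = $1,389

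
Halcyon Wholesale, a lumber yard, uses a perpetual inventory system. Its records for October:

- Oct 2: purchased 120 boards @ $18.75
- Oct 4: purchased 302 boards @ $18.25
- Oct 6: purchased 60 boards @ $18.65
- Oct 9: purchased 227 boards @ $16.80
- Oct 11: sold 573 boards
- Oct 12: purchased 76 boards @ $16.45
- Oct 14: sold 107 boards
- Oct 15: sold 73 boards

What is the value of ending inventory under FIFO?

Oct 11, 573 sold [FIFO — oldest first]: 120 @ $18.75 + 302 @ $18.25 + 60 @ $18.65 + 91 @ $16.80 = $10,409.30
Oct 14, 107 sold [FIFO — oldest first]: 107 @ $16.80 = $1,797.60
Oct 15, 73 sold [FIFO — oldest first]: 29 @ $16.80 + 44 @ $16.45 = $1,211.00
Total COGS = $10,409.30 + $1,797.60 + $1,211.00 = $13,417.90
Ending inventory: 32 @ $16.45 = $526.40
Check: goods available $13,944.30 = COGS $13,417.90 + ending $526.40

Ending inventory = $526.40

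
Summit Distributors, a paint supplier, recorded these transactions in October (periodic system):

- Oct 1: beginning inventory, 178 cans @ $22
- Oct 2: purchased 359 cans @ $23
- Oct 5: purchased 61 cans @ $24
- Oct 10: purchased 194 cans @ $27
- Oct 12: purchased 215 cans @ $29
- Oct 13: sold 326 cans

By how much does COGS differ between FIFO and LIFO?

FIFO COGS: 178 @ $22 + 148 @ $23 = $7,320
LIFO COGS: 215 @ $29 + 111 @ $27 = $9,232
Difference = |$7,320 − $9,232| = $1,912

$1,912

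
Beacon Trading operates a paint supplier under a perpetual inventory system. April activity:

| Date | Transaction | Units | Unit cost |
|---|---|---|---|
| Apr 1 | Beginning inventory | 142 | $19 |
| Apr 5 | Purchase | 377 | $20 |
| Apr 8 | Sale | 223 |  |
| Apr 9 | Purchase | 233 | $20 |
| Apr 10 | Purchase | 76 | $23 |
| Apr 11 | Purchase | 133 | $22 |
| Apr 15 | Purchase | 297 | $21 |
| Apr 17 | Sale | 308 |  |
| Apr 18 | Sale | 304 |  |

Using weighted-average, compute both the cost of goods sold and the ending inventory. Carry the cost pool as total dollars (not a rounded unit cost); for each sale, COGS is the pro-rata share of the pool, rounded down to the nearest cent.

After Apr 1: 142 on hand, pool $2,698.00 (≈ $19.0000 each)
After Apr 5: 519 on hand, pool $10,238.00 (≈ $19.7264 each)
Apr 8, sell 223: 223/519 × $10,238.00 → $4,398.98
After Apr 9: 529 on hand, pool $10,499.02 (≈ $19.8469 each)
After Apr 10: 605 on hand, pool $12,247.02 (≈ $20.2430 each)
After Apr 11: 738 on hand, pool $15,173.02 (≈ $20.5596 each)
After Apr 15: 1035 on hand, pool $21,410.02 (≈ $20.6860 each)
Apr 17, sell 308: 308/1035 × $21,410.02 → $6,371.29
Apr 18, sell 304: 304/727 × $15,038.73 → $6,288.54
Total COGS = $4,398.98 + $6,371.29 + $6,288.54 = $17,058.81
Ending inventory (cost pool remaining) = $8,750.19

COGS = $17,058.81; ending inventory = $8,750.19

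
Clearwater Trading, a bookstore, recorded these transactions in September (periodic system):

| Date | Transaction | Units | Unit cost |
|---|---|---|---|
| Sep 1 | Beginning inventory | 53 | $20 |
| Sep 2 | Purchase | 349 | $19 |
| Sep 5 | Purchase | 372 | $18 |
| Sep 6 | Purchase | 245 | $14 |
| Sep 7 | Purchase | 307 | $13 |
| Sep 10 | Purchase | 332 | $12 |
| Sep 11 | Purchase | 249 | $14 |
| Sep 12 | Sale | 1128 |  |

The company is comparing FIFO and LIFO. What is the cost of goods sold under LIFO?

FIFO COGS: 53 @ $20 + 349 @ $19 + 372 @ $18 + 245 @ $14 + 109 @ $13 = $19,234
LIFO COGS: 249 @ $14 + 332 @ $12 + 307 @ $13 + 240 @ $14 = $14,821

COGS = $14,821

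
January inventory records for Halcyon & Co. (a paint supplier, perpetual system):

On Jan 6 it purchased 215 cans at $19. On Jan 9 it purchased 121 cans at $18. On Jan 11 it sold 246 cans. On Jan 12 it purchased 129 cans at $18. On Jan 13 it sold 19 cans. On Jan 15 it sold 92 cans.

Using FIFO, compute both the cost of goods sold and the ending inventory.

COGS = $6,641; ending inventory = $1,944

Jan 11, 246 sold [FIFO — oldest first]: 215 @ $19 + 31 @ $18 = $4,643
Jan 13, 19 sold [FIFO — oldest first]: 19 @ $18 = $342
Jan 15, 92 sold [FIFO — oldest first]: 71 @ $18 + 21 @ $18 = $1,656
Total COGS = $4,643 + $342 + $1,656 = $6,641
Ending inventory: 108 @ $18 = $1,944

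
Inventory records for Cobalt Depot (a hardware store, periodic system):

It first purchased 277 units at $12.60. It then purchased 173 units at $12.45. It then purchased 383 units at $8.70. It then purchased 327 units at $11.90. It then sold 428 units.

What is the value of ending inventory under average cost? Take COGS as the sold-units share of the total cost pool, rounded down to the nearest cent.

Sale 1, sell 428: 428/1160 × $12,867.45 → $4,747.64
Ending inventory (cost pool remaining) = $8,119.81

Ending inventory = $8,119.81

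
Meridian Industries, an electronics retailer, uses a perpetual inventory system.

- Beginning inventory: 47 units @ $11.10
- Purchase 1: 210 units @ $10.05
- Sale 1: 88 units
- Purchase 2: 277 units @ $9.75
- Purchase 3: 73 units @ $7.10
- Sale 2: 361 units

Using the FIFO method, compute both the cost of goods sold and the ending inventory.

COGS = $4,504.20; ending inventory = $1,347.05

Sale 1 (88) [FIFO — oldest first]: 47 @ $11.10 + 41 @ $10.05 = $933.75
Sale 2 (361) [FIFO — oldest first]: 169 @ $10.05 + 192 @ $9.75 = $3,570.45
Total COGS = $933.75 + $3,570.45 = $4,504.20
Ending inventory: 85 @ $9.75 + 73 @ $7.10 = $1,347.05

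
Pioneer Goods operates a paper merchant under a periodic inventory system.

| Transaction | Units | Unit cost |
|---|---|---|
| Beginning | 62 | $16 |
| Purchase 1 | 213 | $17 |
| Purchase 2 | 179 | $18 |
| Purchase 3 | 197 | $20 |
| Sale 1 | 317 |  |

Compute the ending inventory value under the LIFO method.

Ending inventory = $5,675

Sale 1 (317) [LIFO — newest first]: 197 @ $20 + 120 @ $18 = $6,100
Ending inventory: 62 @ $16 + 213 @ $17 + 59 @ $18 = $5,675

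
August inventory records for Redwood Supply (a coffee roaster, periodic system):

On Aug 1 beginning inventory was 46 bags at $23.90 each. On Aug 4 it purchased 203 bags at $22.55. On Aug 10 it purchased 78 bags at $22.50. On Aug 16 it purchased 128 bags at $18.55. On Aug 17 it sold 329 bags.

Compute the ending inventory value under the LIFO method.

Aug 17, 329 sold [LIFO — newest first]: 128 @ $18.55 + 78 @ $22.50 + 123 @ $22.55 = $6,903.05
Ending inventory: 46 @ $23.90 + 80 @ $22.55 = $2,903.40

Ending inventory = $2,903.40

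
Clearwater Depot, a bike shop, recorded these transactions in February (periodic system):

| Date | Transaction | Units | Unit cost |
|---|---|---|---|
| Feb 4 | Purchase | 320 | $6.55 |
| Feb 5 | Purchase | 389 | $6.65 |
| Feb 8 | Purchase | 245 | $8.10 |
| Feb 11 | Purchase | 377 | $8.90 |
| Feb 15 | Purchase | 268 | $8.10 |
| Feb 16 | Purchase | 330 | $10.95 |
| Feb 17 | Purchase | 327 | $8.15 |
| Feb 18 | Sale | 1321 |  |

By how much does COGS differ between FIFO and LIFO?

FIFO COGS: 320 @ $6.55 + 389 @ $6.65 + 245 @ $8.10 + 367 @ $8.90 = $9,933.65
LIFO COGS: 327 @ $8.15 + 330 @ $10.95 + 268 @ $8.10 + 377 @ $8.90 + 19 @ $8.10 = $11,958.55
Difference = |$9,933.65 − $11,958.55| = $2,024.90

$2,024.90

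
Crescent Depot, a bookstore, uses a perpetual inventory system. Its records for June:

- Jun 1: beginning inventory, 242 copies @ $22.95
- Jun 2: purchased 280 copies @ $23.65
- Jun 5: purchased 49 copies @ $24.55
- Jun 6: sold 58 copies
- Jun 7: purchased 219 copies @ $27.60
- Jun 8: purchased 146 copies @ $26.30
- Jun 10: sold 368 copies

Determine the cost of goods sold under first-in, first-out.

COGS = $9,905.50

Jun 6, 58 sold [FIFO — oldest first]: 58 @ $22.95 = $1,331.10
Jun 10, 368 sold [FIFO — oldest first]: 184 @ $22.95 + 184 @ $23.65 = $8,574.40
Total COGS = $1,331.10 + $8,574.40 = $9,905.50
Ending inventory: 96 @ $23.65 + 49 @ $24.55 + 219 @ $27.60 + 146 @ $26.30 = $13,357.55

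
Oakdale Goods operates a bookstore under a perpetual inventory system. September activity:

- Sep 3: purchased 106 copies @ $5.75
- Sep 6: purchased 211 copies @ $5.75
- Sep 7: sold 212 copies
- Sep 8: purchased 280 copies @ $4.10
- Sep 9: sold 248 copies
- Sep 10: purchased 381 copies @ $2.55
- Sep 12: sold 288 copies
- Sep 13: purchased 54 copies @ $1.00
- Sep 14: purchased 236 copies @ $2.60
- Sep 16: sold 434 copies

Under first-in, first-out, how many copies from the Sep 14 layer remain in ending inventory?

86

Sep 7, 212 sold [FIFO — oldest first]: 106 @ $5.75 + 106 @ $5.75 = $1,219.00
Sep 9, 248 sold [FIFO — oldest first]: 105 @ $5.75 + 143 @ $4.10 = $1,190.05
Sep 12, 288 sold [FIFO — oldest first]: 137 @ $4.10 + 151 @ $2.55 = $946.75
Sep 16, 434 sold [FIFO — oldest first]: 230 @ $2.55 + 54 @ $1.00 + 150 @ $2.60 = $1,030.50
Total COGS = $1,219.00 + $1,190.05 + $946.75 + $1,030.50 = $4,386.30
Ending inventory: 86 @ $2.60 = $223.60
Check: goods available $4,609.90 = COGS $4,386.30 + ending $223.60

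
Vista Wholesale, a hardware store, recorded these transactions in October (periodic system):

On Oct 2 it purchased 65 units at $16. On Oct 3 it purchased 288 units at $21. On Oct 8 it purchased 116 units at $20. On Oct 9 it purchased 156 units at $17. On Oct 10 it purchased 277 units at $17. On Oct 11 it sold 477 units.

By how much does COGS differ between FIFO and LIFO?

FIFO COGS: 65 @ $16 + 288 @ $21 + 116 @ $20 + 8 @ $17 = $9,544
LIFO COGS: 277 @ $17 + 156 @ $17 + 44 @ $20 = $8,241
Difference = |$9,544 − $8,241| = $1,303

$1,303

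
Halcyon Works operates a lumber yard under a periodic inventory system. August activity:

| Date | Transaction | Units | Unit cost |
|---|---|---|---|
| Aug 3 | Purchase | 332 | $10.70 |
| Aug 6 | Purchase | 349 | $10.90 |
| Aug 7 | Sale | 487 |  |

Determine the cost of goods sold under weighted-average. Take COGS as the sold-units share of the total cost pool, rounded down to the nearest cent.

COGS = $5,260.81

Aug 7, sell 487: 487/681 × $7,356.50 → $5,260.81
Ending inventory (cost pool remaining) = $2,095.69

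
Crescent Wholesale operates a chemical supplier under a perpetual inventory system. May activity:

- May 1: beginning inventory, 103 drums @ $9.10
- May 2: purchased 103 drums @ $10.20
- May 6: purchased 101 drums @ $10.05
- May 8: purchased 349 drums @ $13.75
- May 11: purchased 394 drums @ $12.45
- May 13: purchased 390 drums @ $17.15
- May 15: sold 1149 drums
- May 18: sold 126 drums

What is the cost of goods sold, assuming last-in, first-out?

May 15, 1149 sold [LIFO — newest first]: 390 @ $17.15 + 394 @ $12.45 + 349 @ $13.75 + 16 @ $10.05 = $16,553.35
May 18, 126 sold [LIFO — newest first]: 85 @ $10.05 + 41 @ $10.20 = $1,272.45
Total COGS = $16,553.35 + $1,272.45 = $17,825.80
Ending inventory: 103 @ $9.10 + 62 @ $10.20 = $1,569.70

COGS = $17,825.80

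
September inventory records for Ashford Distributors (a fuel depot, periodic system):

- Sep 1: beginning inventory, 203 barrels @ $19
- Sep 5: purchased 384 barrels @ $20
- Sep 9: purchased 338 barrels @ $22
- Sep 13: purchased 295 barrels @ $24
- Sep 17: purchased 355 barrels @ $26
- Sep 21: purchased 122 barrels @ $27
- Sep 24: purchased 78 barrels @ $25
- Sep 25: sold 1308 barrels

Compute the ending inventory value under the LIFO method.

Ending inventory = $9,137

Sep 25, 1308 sold [LIFO — newest first]: 78 @ $25 + 122 @ $27 + 355 @ $26 + 295 @ $24 + 338 @ $22 + 120 @ $20 = $31,390
Ending inventory: 203 @ $19 + 264 @ $20 = $9,137
Check: goods available $40,527 = COGS $31,390 + ending $9,137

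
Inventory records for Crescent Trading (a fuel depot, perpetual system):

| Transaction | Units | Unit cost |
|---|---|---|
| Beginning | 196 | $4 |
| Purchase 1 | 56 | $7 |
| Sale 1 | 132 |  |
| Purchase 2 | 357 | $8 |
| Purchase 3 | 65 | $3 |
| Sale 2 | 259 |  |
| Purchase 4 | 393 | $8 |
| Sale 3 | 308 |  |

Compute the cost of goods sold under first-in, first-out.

Sale 1 (132) [FIFO — oldest first]: 132 @ $4 = $528
Sale 2 (259) [FIFO — oldest first]: 64 @ $4 + 56 @ $7 + 139 @ $8 = $1,760
Sale 3 (308) [FIFO — oldest first]: 218 @ $8 + 65 @ $3 + 25 @ $8 = $2,139
Total COGS = $528 + $1,760 + $2,139 = $4,427
Ending inventory: 368 @ $8 = $2,944

COGS = $4,427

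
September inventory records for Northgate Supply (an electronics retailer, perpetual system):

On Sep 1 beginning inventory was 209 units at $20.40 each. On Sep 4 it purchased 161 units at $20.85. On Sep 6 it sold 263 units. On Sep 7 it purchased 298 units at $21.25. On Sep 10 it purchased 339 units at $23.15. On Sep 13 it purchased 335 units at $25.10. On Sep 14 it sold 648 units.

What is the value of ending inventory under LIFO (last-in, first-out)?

Ending inventory = $9,117.20

Sep 6, 263 sold [LIFO — newest first]: 161 @ $20.85 + 102 @ $20.40 = $5,437.65
Sep 14, 648 sold [LIFO — newest first]: 335 @ $25.10 + 313 @ $23.15 = $15,654.45
Total COGS = $5,437.65 + $15,654.45 = $21,092.10
Ending inventory: 107 @ $20.40 + 298 @ $21.25 + 26 @ $23.15 = $9,117.20
Check: goods available $30,209.30 = COGS $21,092.10 + ending $9,117.20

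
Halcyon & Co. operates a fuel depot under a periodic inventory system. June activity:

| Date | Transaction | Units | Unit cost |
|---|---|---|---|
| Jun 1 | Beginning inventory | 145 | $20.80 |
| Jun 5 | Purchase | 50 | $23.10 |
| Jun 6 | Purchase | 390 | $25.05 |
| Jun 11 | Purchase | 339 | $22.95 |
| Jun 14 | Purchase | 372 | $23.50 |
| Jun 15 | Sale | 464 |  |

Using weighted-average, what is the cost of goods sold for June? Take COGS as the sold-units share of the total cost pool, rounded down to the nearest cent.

Jun 15, sell 464: 464/1296 × $30,462.55 → $10,906.34
Ending inventory (cost pool remaining) = $19,556.21
Check: goods available $30,462.55 = COGS $10,906.34 + ending $19,556.21

COGS = $10,906.34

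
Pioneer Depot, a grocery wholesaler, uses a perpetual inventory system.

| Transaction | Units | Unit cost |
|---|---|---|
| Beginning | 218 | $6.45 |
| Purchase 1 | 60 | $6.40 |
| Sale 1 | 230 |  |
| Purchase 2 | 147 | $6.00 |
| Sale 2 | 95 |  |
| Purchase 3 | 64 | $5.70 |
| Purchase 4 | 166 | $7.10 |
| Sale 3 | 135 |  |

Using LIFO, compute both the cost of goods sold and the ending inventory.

Sale 1 (230) [LIFO — newest first]: 60 @ $6.40 + 170 @ $6.45 = $1,480.50
Sale 2 (95) [LIFO — newest first]: 95 @ $6.00 = $570.00
Sale 3 (135) [LIFO — newest first]: 135 @ $7.10 = $958.50
Total COGS = $1,480.50 + $570.00 + $958.50 = $3,009.00
Ending inventory: 48 @ $6.45 + 52 @ $6.00 + 64 @ $5.70 + 31 @ $7.10 = $1,206.50

COGS = $3,009.00; ending inventory = $1,206.50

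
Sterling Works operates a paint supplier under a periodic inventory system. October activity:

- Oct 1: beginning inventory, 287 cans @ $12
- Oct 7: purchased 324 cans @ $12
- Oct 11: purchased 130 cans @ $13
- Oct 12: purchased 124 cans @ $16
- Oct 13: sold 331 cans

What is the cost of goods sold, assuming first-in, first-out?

COGS = $3,972

Oct 13, 331 sold [FIFO — oldest first]: 287 @ $12 + 44 @ $12 = $3,972
Ending inventory: 280 @ $12 + 130 @ $13 + 124 @ $16 = $7,034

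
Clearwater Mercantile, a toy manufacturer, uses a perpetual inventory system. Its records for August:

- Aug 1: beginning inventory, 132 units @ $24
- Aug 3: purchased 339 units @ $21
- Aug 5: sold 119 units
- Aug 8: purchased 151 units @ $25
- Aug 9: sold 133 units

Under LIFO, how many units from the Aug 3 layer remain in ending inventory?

Aug 5, 119 sold [LIFO — newest first]: 119 @ $21 = $2,499
Aug 9, 133 sold [LIFO — newest first]: 133 @ $25 = $3,325
Total COGS = $2,499 + $3,325 = $5,824
Ending inventory: 132 @ $24 + 220 @ $21 + 18 @ $25 = $8,238

220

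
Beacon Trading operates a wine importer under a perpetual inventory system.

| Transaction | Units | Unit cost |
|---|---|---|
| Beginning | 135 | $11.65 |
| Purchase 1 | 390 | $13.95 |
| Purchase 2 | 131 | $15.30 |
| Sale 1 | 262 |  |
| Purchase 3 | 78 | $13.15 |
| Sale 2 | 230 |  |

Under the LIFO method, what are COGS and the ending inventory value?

Sale 1 (262) [LIFO — newest first]: 131 @ $15.30 + 131 @ $13.95 = $3,831.75
Sale 2 (230) [LIFO — newest first]: 78 @ $13.15 + 152 @ $13.95 = $3,146.10
Total COGS = $3,831.75 + $3,146.10 = $6,977.85
Ending inventory: 135 @ $11.65 + 107 @ $13.95 = $3,065.40

COGS = $6,977.85; ending inventory = $3,065.40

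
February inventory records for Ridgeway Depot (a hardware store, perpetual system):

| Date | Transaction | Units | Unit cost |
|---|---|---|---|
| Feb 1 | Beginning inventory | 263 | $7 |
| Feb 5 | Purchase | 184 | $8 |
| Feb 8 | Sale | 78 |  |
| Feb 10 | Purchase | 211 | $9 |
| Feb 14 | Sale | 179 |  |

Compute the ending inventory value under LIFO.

Feb 8, 78 sold [LIFO — newest first]: 78 @ $8 = $624
Feb 14, 179 sold [LIFO — newest first]: 179 @ $9 = $1,611
Total COGS = $624 + $1,611 = $2,235
Ending inventory: 263 @ $7 + 106 @ $8 + 32 @ $9 = $2,977
Check: goods available $5,212 = COGS $2,235 + ending $2,977

Ending inventory = $2,977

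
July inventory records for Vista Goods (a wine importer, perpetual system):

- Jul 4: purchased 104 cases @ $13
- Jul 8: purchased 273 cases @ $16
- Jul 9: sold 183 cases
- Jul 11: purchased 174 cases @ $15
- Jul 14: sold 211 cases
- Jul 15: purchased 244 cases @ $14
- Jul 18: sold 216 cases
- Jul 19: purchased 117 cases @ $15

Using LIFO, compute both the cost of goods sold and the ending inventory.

Jul 9, 183 sold [LIFO — newest first]: 183 @ $16 = $2,928
Jul 14, 211 sold [LIFO — newest first]: 174 @ $15 + 37 @ $16 = $3,202
Jul 18, 216 sold [LIFO — newest first]: 216 @ $14 = $3,024
Total COGS = $2,928 + $3,202 + $3,024 = $9,154
Ending inventory: 104 @ $13 + 53 @ $16 + 28 @ $14 + 117 @ $15 = $4,347
Check: goods available $13,501 = COGS $9,154 + ending $4,347

COGS = $9,154; ending inventory = $4,347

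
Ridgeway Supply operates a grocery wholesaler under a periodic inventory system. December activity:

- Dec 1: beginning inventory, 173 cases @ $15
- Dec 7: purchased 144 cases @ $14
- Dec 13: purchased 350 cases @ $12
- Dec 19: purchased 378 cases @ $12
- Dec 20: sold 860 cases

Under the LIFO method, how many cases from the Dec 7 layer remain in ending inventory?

Dec 20, 860 sold [LIFO — newest first]: 378 @ $12 + 350 @ $12 + 132 @ $14 = $10,584
Ending inventory: 173 @ $15 + 12 @ $14 = $2,763

12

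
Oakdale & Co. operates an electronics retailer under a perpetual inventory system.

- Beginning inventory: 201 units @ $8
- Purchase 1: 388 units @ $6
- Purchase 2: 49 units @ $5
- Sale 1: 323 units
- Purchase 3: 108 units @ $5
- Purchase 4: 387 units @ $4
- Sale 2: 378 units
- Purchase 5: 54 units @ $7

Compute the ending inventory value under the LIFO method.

Sale 1 (323) [LIFO — newest first]: 49 @ $5 + 274 @ $6 = $1,889
Sale 2 (378) [LIFO — newest first]: 378 @ $4 = $1,512
Total COGS = $1,889 + $1,512 = $3,401
Ending inventory: 201 @ $8 + 114 @ $6 + 108 @ $5 + 9 @ $4 + 54 @ $7 = $3,246
Check: goods available $6,647 = COGS $3,401 + ending $3,246

Ending inventory = $3,246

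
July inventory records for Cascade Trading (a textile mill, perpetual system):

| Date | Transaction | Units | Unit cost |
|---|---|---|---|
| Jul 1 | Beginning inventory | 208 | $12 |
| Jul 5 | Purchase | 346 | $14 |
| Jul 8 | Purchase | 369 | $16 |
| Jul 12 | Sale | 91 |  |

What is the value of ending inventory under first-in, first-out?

Jul 12, 91 sold [FIFO — oldest first]: 91 @ $12 = $1,092
Ending inventory: 117 @ $12 + 346 @ $14 + 369 @ $16 = $12,152

Ending inventory = $12,152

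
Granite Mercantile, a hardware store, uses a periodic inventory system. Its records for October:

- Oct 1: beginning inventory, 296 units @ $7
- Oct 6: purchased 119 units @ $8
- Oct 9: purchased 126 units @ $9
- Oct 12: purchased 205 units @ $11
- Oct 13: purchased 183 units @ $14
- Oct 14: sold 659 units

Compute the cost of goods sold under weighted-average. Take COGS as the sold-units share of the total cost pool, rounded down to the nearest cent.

Oct 14, sell 659: 659/929 × $8,975.00 → $6,366.55
Ending inventory (cost pool remaining) = $2,608.45

COGS = $6,366.55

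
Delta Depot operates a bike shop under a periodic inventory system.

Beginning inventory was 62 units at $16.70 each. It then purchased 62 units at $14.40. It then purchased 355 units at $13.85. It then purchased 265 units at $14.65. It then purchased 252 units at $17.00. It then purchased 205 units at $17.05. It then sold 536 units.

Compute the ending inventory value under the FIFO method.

Ending inventory = $10,826.45

Sale 1 (536) [FIFO — oldest first]: 62 @ $16.70 + 62 @ $14.40 + 355 @ $13.85 + 57 @ $14.65 = $7,680.00
Ending inventory: 208 @ $14.65 + 252 @ $17.00 + 205 @ $17.05 = $10,826.45
Check: goods available $18,506.45 = COGS $7,680.00 + ending $10,826.45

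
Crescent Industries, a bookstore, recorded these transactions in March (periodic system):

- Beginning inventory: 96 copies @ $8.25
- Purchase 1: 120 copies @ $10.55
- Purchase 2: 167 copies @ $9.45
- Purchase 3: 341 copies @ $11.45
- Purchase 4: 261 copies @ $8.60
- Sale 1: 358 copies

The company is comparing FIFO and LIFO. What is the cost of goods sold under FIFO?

FIFO COGS: 96 @ $8.25 + 120 @ $10.55 + 142 @ $9.45 = $3,399.90
LIFO COGS: 261 @ $8.60 + 97 @ $11.45 = $3,355.25

COGS = $3,399.90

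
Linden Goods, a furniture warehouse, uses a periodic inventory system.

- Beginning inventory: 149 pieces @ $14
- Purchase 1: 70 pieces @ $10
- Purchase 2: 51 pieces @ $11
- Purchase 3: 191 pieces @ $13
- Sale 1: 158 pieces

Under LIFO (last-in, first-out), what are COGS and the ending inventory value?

COGS = $2,054; ending inventory = $3,776

Sale 1 (158) [LIFO — newest first]: 158 @ $13 = $2,054
Ending inventory: 149 @ $14 + 70 @ $10 + 51 @ $11 + 33 @ $13 = $3,776
Check: goods available $5,830 = COGS $2,054 + ending $3,776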